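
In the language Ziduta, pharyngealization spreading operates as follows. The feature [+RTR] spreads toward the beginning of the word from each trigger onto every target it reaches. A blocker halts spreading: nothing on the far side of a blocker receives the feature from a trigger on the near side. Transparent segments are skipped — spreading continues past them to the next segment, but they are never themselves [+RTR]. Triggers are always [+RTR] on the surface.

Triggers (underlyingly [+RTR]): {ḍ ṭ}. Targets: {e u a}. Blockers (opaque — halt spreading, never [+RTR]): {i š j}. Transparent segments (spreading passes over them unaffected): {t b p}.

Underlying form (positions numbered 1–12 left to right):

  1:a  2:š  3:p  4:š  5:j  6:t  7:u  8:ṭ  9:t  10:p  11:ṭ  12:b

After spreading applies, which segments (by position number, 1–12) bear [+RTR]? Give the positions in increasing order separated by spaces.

7 8 11

From /ṭ/ at 8 leftward: 7 /u/ → [+RTR]; 6 /t/ transparent; 5 /j/ blocks.
From /ṭ/ at 11 leftward: 10 /p/ transparent; 9 /t/ transparent; 8 /ṭ/ is itself a trigger — this domain ends here.
Target with no active source: position 1 stays [-emphatic].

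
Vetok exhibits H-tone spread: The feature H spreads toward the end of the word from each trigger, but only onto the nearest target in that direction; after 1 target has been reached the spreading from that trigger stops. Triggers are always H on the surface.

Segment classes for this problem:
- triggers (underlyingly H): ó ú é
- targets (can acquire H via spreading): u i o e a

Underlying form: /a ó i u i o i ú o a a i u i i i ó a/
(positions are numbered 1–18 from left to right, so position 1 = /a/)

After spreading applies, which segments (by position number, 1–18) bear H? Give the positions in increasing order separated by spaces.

From /ó/ at 2 rightward: 3 /i/ → H; bound reached.
From /ú/ at 8 rightward: 9 /o/ → H; bound reached.
From /ó/ at 17 rightward: 18 /a/ → H; bound reached.
Targets with no active source: positions 1 4 5 6 7 10 11 12 13 14 15 16 stay [-high tone].

2 3 8 9 17 18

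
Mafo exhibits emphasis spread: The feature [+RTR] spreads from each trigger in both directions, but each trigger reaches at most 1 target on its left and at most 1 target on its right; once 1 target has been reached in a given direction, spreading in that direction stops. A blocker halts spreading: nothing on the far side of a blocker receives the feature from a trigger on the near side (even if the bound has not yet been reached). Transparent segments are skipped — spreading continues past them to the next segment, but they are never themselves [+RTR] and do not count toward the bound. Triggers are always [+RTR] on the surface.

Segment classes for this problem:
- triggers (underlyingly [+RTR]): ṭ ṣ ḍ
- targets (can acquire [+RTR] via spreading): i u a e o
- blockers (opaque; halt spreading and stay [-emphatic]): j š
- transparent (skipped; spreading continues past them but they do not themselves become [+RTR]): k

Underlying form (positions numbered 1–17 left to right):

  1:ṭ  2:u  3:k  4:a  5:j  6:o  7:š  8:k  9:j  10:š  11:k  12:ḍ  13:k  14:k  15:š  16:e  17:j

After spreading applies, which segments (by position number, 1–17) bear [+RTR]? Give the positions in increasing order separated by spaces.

From /ṭ/ at 1 rightward: 2 /u/ → [+RTR]; bound reached.
From /ṭ/ at 1 leftward: word edge.
From /ḍ/ at 12 rightward: 13 /k/ transparent; 14 /k/ transparent; 15 /š/ blocks.
From /ḍ/ at 12 leftward: 11 /k/ transparent; 10 /š/ blocks.
Targets with no active source: positions 4 6 16 stay [-emphatic].

1 2 12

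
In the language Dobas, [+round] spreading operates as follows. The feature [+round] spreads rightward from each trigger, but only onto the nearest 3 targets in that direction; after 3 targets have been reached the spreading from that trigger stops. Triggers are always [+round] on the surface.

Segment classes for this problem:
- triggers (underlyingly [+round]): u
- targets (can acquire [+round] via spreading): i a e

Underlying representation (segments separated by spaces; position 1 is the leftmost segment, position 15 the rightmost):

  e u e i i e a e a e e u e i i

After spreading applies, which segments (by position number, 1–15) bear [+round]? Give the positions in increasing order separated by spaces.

From /u/ at 2 rightward: 3 /e/ → [+round]; 4 /i/ → [+round]; 5 /i/ → [+round]; bound reached.
From /u/ at 12 rightward: 13 /e/ → [+round]; 14 /i/ → [+round]; 15 /i/ → [+round]; bound reached.
Targets with no active source: positions 1 6 7 8 9 10 11 stay [-round].

2 3 4 5 12 13 14 15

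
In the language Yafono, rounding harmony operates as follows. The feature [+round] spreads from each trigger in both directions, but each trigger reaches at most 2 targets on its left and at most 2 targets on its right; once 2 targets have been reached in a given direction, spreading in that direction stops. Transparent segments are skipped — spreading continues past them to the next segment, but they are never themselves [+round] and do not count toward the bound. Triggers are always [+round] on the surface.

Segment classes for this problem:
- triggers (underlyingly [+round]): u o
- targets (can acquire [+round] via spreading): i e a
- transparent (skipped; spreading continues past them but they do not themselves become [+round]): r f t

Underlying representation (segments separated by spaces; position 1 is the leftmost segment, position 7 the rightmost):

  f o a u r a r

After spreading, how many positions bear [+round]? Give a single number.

4

From /o/ at 2 rightward: 3 /a/ → [+round]; 4 /u/ is itself a trigger — this domain ends here.
From /o/ at 2 leftward: 1 /f/ transparent; word edge.
From /u/ at 4 rightward: 5 /r/ transparent; 6 /a/ → [+round]; 7 /r/ transparent; word edge.
From /u/ at 4 leftward: 3 /a/ → [+round]; 2 /o/ is itself a trigger — this domain ends here.
[+round] positions on the surface: 2 3 4 6.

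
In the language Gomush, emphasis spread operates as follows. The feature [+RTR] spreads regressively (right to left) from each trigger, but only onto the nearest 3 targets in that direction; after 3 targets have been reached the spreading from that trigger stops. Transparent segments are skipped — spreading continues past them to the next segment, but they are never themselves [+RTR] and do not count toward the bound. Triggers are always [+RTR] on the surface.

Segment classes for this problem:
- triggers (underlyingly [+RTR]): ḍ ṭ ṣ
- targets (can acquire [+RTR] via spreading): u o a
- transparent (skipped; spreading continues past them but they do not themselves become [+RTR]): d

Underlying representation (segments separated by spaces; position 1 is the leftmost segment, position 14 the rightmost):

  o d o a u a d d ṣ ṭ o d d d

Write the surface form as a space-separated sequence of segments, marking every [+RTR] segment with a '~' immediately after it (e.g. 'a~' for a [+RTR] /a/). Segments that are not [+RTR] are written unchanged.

o d o a~ u~ a~ d d ṣ~ ṭ~ o d d d

From /ṣ/ at 9 leftward: 8 /d/ transparent; 7 /d/ transparent; 6 /a/ → [+RTR]; 5 /u/ → [+RTR]; 4 /a/ → [+RTR]; bound reached.
From /ṭ/ at 10 leftward: 9 /ṣ/ is itself a trigger — this domain ends here.
Targets with no active source: positions 1 3 11 stay [-emphatic].
[+RTR] positions on the surface: 4 5 6 9 10.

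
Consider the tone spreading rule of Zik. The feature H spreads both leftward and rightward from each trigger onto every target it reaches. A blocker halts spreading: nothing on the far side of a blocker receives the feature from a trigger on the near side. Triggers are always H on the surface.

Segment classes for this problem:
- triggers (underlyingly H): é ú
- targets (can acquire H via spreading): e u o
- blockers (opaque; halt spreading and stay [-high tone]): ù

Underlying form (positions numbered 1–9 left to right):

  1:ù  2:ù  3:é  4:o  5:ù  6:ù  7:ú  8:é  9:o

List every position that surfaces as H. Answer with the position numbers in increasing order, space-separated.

3 4 7 8 9

From /é/ at 3 rightward: 4 /o/ → H; 5 /ù/ blocks.
From /é/ at 3 leftward: 2 /ù/ blocks.
From /ú/ at 7 rightward: 8 /é/ is itself a trigger — this domain ends here.
From /ú/ at 7 leftward: 6 /ù/ blocks.
From /é/ at 8 rightward: 9 /o/ → H; word edge.
From /é/ at 8 leftward: 7 /ú/ is itself a trigger — this domain ends here.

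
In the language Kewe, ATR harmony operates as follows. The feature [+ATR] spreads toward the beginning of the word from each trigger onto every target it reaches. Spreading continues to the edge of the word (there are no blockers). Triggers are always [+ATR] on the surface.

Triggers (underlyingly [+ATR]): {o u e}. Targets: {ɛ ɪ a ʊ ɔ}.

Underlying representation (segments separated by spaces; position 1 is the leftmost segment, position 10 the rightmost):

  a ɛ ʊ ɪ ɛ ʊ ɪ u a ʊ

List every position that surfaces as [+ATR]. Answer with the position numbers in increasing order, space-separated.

1 2 3 4 5 6 7 8

From /u/ at 8 leftward: 7 /ɪ/ → [+ATR]; 6 /ʊ/ → [+ATR]; 5 /ɛ/ → [+ATR]; 4 /ɪ/ → [+ATR]; 3 /ʊ/ → [+ATR]; 2 /ɛ/ → [+ATR]; 1 /a/ → [+ATR]; word edge.
Targets with no active source: positions 9 10 stay [-ATR].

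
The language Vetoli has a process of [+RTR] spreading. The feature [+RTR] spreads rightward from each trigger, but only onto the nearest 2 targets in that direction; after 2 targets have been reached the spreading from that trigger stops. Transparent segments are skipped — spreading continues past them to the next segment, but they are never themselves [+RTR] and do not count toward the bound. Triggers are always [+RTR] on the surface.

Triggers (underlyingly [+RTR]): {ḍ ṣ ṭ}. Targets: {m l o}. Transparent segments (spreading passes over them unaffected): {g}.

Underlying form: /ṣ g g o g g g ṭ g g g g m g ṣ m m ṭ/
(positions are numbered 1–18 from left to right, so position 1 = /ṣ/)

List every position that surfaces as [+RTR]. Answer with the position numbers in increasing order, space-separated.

From /ṣ/ at 1 rightward: 2 /g/ transparent; 3 /g/ transparent; 4 /o/ → [+RTR]; 5 /g/ transparent; 6 /g/ transparent; 7 /g/ transparent; 8 /ṭ/ is itself a trigger — this domain ends here.
From /ṭ/ at 8 rightward: 9 /g/ transparent; 10 /g/ transparent; 11 /g/ transparent; 12 /g/ transparent; 13 /m/ → [+RTR]; 14 /g/ transparent; 15 /ṣ/ is itself a trigger — this domain ends here.
From /ṣ/ at 15 rightward: 16 /m/ → [+RTR]; 17 /m/ → [+RTR]; bound reached.
From /ṭ/ at 18 rightward: word edge.

1 4 8 13 15 16 17 18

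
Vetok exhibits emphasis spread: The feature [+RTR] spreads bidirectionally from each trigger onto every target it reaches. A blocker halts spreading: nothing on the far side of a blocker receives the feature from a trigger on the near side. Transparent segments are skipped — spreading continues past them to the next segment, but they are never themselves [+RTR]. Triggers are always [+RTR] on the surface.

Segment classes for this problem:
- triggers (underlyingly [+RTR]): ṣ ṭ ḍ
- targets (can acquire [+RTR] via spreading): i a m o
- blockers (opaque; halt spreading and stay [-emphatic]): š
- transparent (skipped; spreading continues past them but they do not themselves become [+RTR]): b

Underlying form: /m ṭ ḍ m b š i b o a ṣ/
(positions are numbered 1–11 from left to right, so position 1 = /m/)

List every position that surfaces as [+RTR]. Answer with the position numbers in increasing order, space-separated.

1 2 3 4 7 9 10 11

From /ṭ/ at 2 rightward: 3 /ḍ/ is itself a trigger — this domain ends here.
From /ṭ/ at 2 leftward: 1 /m/ → [+RTR]; word edge.
From /ḍ/ at 3 rightward: 4 /m/ → [+RTR]; 5 /b/ transparent; 6 /š/ blocks.
From /ḍ/ at 3 leftward: 2 /ṭ/ is itself a trigger — this domain ends here.
From /ṣ/ at 11 rightward: word edge.
From /ṣ/ at 11 leftward: 10 /a/ → [+RTR]; 9 /o/ → [+RTR]; 8 /b/ transparent; 7 /i/ → [+RTR]; 6 /š/ blocks.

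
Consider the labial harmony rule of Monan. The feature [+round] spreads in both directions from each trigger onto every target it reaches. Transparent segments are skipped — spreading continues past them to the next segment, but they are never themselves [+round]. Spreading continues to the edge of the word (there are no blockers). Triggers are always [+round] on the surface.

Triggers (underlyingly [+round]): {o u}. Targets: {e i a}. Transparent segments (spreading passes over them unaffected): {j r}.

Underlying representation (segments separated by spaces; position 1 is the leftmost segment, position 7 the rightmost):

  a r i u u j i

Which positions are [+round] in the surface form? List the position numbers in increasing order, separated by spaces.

From /u/ at 4 rightward: 5 /u/ is itself a trigger — this domain ends here.
From /u/ at 4 leftward: 3 /i/ → [+round]; 2 /r/ transparent; 1 /a/ → [+round]; word edge.
From /u/ at 5 rightward: 6 /j/ transparent; 7 /i/ → [+round]; word edge.
From /u/ at 5 leftward: 4 /u/ is itself a trigger — this domain ends here.

1 3 4 5 7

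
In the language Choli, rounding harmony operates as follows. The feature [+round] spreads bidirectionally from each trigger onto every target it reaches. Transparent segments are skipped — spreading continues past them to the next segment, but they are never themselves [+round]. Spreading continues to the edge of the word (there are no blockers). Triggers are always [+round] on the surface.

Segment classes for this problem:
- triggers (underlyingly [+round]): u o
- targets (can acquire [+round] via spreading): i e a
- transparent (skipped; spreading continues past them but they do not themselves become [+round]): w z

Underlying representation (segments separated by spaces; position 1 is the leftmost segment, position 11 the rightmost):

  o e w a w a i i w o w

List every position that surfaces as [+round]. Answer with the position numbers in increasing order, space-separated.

1 2 4 6 7 8 10

From /o/ at 1 rightward: 2 /e/ → [+round]; 3 /w/ transparent; 4 /a/ → [+round]; 5 /w/ transparent; 6 /a/ → [+round]; 7 /i/ → [+round]; 8 /i/ → [+round]; 9 /w/ transparent; 10 /o/ is itself a trigger — this domain ends here.
From /o/ at 1 leftward: word edge.
From /o/ at 10 rightward: 11 /w/ transparent; word edge.
From /o/ at 10 leftward: 9 /w/ transparent; 8 /i/ → [+round]; 7 /i/ → [+round]; 6 /a/ → [+round]; 5 /w/ transparent; 4 /a/ → [+round]; 3 /w/ transparent; 2 /e/ → [+round]; 1 /o/ is itself a trigger — this domain ends here.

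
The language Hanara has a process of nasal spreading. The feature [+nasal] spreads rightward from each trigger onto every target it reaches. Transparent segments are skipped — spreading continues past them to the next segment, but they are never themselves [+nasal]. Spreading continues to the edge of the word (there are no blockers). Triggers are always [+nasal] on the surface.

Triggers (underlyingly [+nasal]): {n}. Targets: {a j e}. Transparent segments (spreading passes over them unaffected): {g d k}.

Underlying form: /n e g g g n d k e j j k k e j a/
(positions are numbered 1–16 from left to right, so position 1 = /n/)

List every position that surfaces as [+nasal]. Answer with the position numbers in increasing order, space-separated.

1 2 6 9 10 11 14 15 16

From /n/ at 1 rightward: 2 /e/ → [+nasal]; 3 /g/ transparent; 4 /g/ transparent; 5 /g/ transparent; 6 /n/ is itself a trigger — this domain ends here.
From /n/ at 6 rightward: 7 /d/ transparent; 8 /k/ transparent; 9 /e/ → [+nasal]; 10 /j/ → [+nasal]; 11 /j/ → [+nasal]; 12 /k/ transparent; 13 /k/ transparent; 14 /e/ → [+nasal]; 15 /j/ → [+nasal]; 16 /a/ → [+nasal]; word edge.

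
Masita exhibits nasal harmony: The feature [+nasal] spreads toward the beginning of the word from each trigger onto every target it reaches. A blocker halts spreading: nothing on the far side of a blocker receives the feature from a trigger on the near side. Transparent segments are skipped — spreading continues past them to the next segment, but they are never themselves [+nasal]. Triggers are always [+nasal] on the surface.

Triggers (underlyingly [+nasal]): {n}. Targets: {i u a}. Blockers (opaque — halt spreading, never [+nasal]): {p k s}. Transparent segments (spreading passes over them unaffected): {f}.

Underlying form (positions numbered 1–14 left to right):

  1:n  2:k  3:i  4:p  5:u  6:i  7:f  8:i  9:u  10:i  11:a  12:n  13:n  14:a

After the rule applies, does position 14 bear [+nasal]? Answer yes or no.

From /n/ at 1 leftward: word edge.
From /n/ at 12 leftward: 11 /a/ → [+nasal]; 10 /i/ → [+nasal]; 9 /u/ → [+nasal]; 8 /i/ → [+nasal]; 7 /f/ transparent; 6 /i/ → [+nasal]; 5 /u/ → [+nasal]; 4 /p/ blocks.
From /n/ at 13 leftward: 12 /n/ is itself a trigger — this domain ends here.
Targets with no active source: positions 3 14 stay [-nasal].
[+nasal] positions on the surface: 1 5 6 8 9 10 11 12 13.

no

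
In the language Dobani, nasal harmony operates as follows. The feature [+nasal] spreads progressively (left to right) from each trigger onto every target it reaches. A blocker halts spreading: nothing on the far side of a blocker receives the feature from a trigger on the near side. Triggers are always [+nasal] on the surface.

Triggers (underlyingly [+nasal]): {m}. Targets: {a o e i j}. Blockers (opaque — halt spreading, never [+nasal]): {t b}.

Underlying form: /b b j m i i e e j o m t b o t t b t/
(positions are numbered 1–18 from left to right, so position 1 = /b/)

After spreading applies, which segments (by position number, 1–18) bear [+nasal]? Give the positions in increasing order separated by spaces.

From /m/ at 4 rightward: 5 /i/ → [+nasal]; 6 /i/ → [+nasal]; 7 /e/ → [+nasal]; 8 /e/ → [+nasal]; 9 /j/ → [+nasal]; 10 /o/ → [+nasal]; 11 /m/ is itself a trigger — this domain ends here.
From /m/ at 11 rightward: 12 /t/ blocks.
Targets with no active source: positions 3 14 stay [-nasal].

4 5 6 7 8 9 10 11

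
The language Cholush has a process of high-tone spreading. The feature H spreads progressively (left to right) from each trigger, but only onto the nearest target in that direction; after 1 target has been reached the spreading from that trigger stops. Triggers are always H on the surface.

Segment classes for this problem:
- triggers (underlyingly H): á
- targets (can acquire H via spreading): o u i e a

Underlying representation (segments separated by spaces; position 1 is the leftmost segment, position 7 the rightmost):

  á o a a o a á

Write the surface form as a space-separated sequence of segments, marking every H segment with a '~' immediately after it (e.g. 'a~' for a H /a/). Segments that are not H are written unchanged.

From /á/ at 1 rightward: 2 /o/ → H; bound reached.
From /á/ at 7 rightward: word edge.
Targets with no active source: positions 3 4 5 6 stay [-high tone].
H positions on the surface: 1 2 7.

á~ o~ a a o a á~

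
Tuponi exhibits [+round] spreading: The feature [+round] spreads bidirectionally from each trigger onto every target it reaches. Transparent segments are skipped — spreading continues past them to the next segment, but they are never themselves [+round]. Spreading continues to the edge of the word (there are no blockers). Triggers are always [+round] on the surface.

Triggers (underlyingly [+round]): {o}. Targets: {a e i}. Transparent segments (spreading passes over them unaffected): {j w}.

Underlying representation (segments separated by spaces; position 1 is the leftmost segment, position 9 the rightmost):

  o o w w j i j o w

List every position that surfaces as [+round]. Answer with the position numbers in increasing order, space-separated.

1 2 6 8

From /o/ at 1 rightward: 2 /o/ is itself a trigger — this domain ends here.
From /o/ at 1 leftward: word edge.
From /o/ at 2 rightward: 3 /w/ transparent; 4 /w/ transparent; 5 /j/ transparent; 6 /i/ → [+round]; 7 /j/ transparent; 8 /o/ is itself a trigger — this domain ends here.
From /o/ at 2 leftward: 1 /o/ is itself a trigger — this domain ends here.
From /o/ at 8 rightward: 9 /w/ transparent; word edge.
From /o/ at 8 leftward: 7 /j/ transparent; 6 /i/ → [+round]; 5 /j/ transparent; 4 /w/ transparent; 3 /w/ transparent; 2 /o/ is itself a trigger — this domain ends here.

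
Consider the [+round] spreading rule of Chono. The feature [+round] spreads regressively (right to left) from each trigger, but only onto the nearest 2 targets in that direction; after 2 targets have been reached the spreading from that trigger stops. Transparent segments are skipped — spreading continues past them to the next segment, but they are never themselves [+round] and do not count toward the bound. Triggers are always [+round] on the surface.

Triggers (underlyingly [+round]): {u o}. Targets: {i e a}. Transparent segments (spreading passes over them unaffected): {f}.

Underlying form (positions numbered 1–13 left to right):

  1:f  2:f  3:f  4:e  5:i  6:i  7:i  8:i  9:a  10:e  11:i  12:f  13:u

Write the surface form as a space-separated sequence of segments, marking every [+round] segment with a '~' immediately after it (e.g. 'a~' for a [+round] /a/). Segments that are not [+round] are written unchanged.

From /u/ at 13 leftward: 12 /f/ transparent; 11 /i/ → [+round]; 10 /e/ → [+round]; bound reached.
Targets with no active source: positions 4 5 6 7 8 9 stay [-round].
[+round] positions on the surface: 10 11 13.

f f f e i i i i a e~ i~ f u~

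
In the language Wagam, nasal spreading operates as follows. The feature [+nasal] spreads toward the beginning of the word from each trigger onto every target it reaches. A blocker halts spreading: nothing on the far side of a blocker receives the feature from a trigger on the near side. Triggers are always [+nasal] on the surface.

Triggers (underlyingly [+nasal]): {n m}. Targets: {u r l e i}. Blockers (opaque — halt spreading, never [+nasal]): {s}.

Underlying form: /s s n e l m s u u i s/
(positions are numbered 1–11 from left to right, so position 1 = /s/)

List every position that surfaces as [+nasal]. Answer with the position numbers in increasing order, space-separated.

3 4 5 6

From /n/ at 3 leftward: 2 /s/ blocks.
From /m/ at 6 leftward: 5 /l/ → [+nasal]; 4 /e/ → [+nasal]; 3 /n/ is itself a trigger — this domain ends here.
Targets with no active source: positions 8 9 10 stay [-nasal].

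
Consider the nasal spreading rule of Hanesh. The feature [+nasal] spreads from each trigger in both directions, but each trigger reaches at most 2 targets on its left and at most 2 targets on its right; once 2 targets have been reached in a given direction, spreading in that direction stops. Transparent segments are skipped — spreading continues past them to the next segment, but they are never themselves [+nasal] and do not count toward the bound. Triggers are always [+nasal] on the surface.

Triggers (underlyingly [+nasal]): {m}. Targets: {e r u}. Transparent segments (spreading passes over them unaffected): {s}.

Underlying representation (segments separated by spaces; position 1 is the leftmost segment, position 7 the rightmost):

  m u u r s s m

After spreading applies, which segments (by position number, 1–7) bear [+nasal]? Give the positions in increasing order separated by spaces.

From /m/ at 1 rightward: 2 /u/ → [+nasal]; 3 /u/ → [+nasal]; bound reached.
From /m/ at 1 leftward: word edge.
From /m/ at 7 rightward: word edge.
From /m/ at 7 leftward: 6 /s/ transparent; 5 /s/ transparent; 4 /r/ → [+nasal]; 3 /u/ → [+nasal]; bound reached.

1 2 3 4 7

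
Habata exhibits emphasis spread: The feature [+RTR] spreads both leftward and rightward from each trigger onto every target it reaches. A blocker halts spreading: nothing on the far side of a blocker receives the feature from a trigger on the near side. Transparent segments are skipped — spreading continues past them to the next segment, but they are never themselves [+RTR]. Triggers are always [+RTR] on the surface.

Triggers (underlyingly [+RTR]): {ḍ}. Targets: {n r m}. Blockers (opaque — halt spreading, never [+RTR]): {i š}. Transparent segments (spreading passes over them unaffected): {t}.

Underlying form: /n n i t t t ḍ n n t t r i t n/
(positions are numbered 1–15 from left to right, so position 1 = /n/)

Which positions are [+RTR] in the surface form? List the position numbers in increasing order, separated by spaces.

From /ḍ/ at 7 rightward: 8 /n/ → [+RTR]; 9 /n/ → [+RTR]; 10 /t/ transparent; 11 /t/ transparent; 12 /r/ → [+RTR]; 13 /i/ blocks.
From /ḍ/ at 7 leftward: 6 /t/ transparent; 5 /t/ transparent; 4 /t/ transparent; 3 /i/ blocks.
Targets with no active source: positions 1 2 15 stay [-emphatic].

7 8 9 12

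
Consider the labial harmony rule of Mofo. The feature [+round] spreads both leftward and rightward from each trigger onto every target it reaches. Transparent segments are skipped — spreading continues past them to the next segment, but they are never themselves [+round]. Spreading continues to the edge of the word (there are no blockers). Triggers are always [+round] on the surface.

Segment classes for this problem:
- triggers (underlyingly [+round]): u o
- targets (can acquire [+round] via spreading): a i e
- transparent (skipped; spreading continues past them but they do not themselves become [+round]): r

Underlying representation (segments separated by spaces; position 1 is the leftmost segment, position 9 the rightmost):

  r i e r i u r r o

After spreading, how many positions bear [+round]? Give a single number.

From /u/ at 6 rightward: 7 /r/ transparent; 8 /r/ transparent; 9 /o/ is itself a trigger — this domain ends here.
From /u/ at 6 leftward: 5 /i/ → [+round]; 4 /r/ transparent; 3 /e/ → [+round]; 2 /i/ → [+round]; 1 /r/ transparent; word edge.
From /o/ at 9 rightward: word edge.
From /o/ at 9 leftward: 8 /r/ transparent; 7 /r/ transparent; 6 /u/ is itself a trigger — this domain ends here.
[+round] positions on the surface: 2 3 5 6 9.

5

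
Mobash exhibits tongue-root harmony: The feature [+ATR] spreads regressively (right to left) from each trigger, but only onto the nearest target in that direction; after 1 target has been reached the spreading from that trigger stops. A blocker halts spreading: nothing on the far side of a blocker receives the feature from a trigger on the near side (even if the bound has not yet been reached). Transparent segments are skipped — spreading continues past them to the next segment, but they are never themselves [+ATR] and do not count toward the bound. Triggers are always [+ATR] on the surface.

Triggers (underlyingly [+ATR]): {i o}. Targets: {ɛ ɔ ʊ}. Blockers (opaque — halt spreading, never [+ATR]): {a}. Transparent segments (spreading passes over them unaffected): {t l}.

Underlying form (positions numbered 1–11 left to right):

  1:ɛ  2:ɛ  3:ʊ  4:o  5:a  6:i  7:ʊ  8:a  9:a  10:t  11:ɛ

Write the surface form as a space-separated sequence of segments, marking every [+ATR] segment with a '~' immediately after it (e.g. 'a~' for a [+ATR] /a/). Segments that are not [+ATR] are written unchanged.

From /o/ at 4 leftward: 3 /ʊ/ → [+ATR]; bound reached.
From /i/ at 6 leftward: 5 /a/ blocks.
Targets with no active source: positions 1 2 7 11 stay [-ATR].
[+ATR] positions on the surface: 3 4 6.

ɛ ɛ ʊ~ o~ a i~ ʊ a a t ɛ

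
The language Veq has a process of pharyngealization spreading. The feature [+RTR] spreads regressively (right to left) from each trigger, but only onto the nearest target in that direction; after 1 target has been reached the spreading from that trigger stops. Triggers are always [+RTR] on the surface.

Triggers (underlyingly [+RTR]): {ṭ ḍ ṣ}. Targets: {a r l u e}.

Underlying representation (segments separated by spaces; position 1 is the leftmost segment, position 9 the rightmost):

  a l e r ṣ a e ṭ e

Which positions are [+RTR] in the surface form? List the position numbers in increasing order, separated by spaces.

4 5 7 8

From /ṣ/ at 5 leftward: 4 /r/ → [+RTR]; bound reached.
From /ṭ/ at 8 leftward: 7 /e/ → [+RTR]; bound reached.
Targets with no active source: positions 1 2 3 6 9 stay [-emphatic].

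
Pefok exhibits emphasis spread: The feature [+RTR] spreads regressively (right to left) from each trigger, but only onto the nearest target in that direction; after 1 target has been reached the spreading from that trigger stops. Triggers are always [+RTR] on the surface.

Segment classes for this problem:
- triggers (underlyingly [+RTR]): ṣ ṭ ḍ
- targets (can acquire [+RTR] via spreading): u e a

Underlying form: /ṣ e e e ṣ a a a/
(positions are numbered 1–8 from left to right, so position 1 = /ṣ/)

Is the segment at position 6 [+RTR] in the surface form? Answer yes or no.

From /ṣ/ at 1 leftward: word edge.
From /ṣ/ at 5 leftward: 4 /e/ → [+RTR]; bound reached.
Targets with no active source: positions 2 3 6 7 8 stay [-emphatic].
[+RTR] positions on the surface: 1 4 5.

no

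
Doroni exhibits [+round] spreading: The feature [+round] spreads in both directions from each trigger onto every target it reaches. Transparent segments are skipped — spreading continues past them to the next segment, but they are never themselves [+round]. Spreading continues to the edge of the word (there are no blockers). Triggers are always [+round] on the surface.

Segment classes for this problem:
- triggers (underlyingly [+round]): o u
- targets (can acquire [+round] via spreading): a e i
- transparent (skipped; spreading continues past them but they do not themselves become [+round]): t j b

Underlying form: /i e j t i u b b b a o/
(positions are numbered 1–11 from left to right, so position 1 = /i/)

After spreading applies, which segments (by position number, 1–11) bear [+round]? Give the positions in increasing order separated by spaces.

From /u/ at 6 rightward: 7 /b/ transparent; 8 /b/ transparent; 9 /b/ transparent; 10 /a/ → [+round]; 11 /o/ is itself a trigger — this domain ends here.
From /u/ at 6 leftward: 5 /i/ → [+round]; 4 /t/ transparent; 3 /j/ transparent; 2 /e/ → [+round]; 1 /i/ → [+round]; word edge.
From /o/ at 11 rightward: word edge.
From /o/ at 11 leftward: 10 /a/ → [+round]; 9 /b/ transparent; 8 /b/ transparent; 7 /b/ transparent; 6 /u/ is itself a trigger — this domain ends here.

1 2 5 6 10 11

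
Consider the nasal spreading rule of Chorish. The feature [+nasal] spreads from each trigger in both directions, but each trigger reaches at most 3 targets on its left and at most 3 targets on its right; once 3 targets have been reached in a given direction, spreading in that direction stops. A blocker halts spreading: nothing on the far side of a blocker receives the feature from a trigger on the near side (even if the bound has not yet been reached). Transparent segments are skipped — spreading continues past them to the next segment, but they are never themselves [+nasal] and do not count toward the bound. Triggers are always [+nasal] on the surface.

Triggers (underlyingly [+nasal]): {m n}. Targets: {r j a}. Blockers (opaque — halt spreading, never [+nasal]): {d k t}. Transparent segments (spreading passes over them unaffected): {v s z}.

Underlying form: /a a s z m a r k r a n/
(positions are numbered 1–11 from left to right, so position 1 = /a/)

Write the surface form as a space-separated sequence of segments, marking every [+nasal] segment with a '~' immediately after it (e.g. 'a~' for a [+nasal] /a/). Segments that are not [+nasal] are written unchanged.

a~ a~ s z m~ a~ r~ k r~ a~ n~

From /m/ at 5 rightward: 6 /a/ → [+nasal]; 7 /r/ → [+nasal]; 8 /k/ blocks.
From /m/ at 5 leftward: 4 /z/ transparent; 3 /s/ transparent; 2 /a/ → [+nasal]; 1 /a/ → [+nasal]; word edge.
From /n/ at 11 rightward: word edge.
From /n/ at 11 leftward: 10 /a/ → [+nasal]; 9 /r/ → [+nasal]; 8 /k/ blocks.
[+nasal] positions on the surface: 1 2 5 6 7 9 10 11.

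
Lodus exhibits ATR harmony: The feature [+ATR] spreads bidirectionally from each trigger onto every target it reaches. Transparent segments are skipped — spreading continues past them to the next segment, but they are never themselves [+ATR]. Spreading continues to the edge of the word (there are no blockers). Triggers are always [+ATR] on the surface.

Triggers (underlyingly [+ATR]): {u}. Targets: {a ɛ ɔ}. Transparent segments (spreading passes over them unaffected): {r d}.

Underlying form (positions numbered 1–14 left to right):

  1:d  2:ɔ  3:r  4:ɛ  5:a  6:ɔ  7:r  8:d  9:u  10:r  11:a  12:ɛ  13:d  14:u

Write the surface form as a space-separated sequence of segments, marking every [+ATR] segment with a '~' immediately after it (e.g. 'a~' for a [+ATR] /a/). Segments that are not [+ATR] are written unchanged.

d ɔ~ r ɛ~ a~ ɔ~ r d u~ r a~ ɛ~ d u~

From /u/ at 9 rightward: 10 /r/ transparent; 11 /a/ → [+ATR]; 12 /ɛ/ → [+ATR]; 13 /d/ transparent; 14 /u/ is itself a trigger — this domain ends here.
From /u/ at 9 leftward: 8 /d/ transparent; 7 /r/ transparent; 6 /ɔ/ → [+ATR]; 5 /a/ → [+ATR]; 4 /ɛ/ → [+ATR]; 3 /r/ transparent; 2 /ɔ/ → [+ATR]; 1 /d/ transparent; word edge.
From /u/ at 14 rightward: word edge.
From /u/ at 14 leftward: 13 /d/ transparent; 12 /ɛ/ → [+ATR]; 11 /a/ → [+ATR]; 10 /r/ transparent; 9 /u/ is itself a trigger — this domain ends here.
[+ATR] positions on the surface: 2 4 5 6 9 11 12 14.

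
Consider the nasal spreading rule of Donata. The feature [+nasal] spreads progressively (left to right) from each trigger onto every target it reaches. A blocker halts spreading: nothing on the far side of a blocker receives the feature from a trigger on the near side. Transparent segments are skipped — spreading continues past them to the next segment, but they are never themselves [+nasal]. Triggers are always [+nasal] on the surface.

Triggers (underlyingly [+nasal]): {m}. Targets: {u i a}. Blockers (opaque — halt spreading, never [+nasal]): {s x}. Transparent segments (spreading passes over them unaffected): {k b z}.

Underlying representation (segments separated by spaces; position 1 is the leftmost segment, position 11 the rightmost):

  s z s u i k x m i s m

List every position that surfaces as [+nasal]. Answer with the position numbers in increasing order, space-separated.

From /m/ at 8 rightward: 9 /i/ → [+nasal]; 10 /s/ blocks.
From /m/ at 11 rightward: word edge.
Targets with no active source: positions 4 5 stay [-nasal].

8 9 11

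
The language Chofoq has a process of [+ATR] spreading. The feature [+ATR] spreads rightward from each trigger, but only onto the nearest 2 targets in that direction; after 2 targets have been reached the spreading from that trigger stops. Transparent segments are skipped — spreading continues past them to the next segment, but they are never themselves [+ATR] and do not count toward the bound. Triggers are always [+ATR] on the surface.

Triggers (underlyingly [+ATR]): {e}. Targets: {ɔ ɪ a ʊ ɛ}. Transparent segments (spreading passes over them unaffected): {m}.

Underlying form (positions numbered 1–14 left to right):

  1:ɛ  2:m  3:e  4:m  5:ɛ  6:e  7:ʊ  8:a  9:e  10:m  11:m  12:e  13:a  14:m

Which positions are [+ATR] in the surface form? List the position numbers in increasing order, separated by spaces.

From /e/ at 3 rightward: 4 /m/ transparent; 5 /ɛ/ → [+ATR]; 6 /e/ is itself a trigger — this domain ends here.
From /e/ at 6 rightward: 7 /ʊ/ → [+ATR]; 8 /a/ → [+ATR]; bound reached.
From /e/ at 9 rightward: 10 /m/ transparent; 11 /m/ transparent; 12 /e/ is itself a trigger — this domain ends here.
From /e/ at 12 rightward: 13 /a/ → [+ATR]; 14 /m/ transparent; word edge.
Target with no active source: position 1 stays [-ATR].

3 5 6 7 8 9 12 13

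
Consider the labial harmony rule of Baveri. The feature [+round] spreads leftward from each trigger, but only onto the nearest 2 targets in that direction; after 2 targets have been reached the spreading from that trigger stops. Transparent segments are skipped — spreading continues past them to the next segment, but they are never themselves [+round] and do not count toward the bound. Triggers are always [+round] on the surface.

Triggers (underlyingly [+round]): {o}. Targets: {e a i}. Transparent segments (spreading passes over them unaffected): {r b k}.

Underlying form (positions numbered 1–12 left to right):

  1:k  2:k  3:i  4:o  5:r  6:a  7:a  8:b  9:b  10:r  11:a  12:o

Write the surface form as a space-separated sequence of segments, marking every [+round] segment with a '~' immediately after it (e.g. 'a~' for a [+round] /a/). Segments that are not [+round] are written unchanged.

k k i~ o~ r a a~ b b r a~ o~

From /o/ at 4 leftward: 3 /i/ → [+round]; 2 /k/ transparent; 1 /k/ transparent; word edge.
From /o/ at 12 leftward: 11 /a/ → [+round]; 10 /r/ transparent; 9 /b/ transparent; 8 /b/ transparent; 7 /a/ → [+round]; bound reached.
Target with no active source: position 6 stays [-round].
[+round] positions on the surface: 3 4 7 11 12.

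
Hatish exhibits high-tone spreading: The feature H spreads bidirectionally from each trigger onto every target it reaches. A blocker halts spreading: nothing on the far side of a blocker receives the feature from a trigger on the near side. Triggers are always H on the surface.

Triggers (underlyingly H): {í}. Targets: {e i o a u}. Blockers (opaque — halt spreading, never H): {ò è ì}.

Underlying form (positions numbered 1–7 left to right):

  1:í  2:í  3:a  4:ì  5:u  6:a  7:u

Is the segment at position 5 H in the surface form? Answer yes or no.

From /í/ at 1 rightward: 2 /í/ is itself a trigger — this domain ends here.
From /í/ at 1 leftward: word edge.
From /í/ at 2 rightward: 3 /a/ → H; 4 /ì/ blocks.
From /í/ at 2 leftward: 1 /í/ is itself a trigger — this domain ends here.
Targets with no active source: positions 5 6 7 stay [-high tone].
H positions on the surface: 1 2 3.

no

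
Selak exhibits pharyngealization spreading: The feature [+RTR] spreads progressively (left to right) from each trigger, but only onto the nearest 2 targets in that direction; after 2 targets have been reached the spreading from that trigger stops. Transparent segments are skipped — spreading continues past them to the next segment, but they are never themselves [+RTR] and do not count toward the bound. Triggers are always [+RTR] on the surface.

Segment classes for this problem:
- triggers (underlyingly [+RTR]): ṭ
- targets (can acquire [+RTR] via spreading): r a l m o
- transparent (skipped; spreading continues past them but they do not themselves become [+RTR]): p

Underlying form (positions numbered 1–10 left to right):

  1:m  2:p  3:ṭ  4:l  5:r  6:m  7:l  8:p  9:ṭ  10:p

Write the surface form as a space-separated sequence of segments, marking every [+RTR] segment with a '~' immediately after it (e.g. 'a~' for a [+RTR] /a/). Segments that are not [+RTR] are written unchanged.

From /ṭ/ at 3 rightward: 4 /l/ → [+RTR]; 5 /r/ → [+RTR]; bound reached.
From /ṭ/ at 9 rightward: 10 /p/ transparent; word edge.
Targets with no active source: positions 1 6 7 stay [-emphatic].
[+RTR] positions on the surface: 3 4 5 9.

m p ṭ~ l~ r~ m l p ṭ~ p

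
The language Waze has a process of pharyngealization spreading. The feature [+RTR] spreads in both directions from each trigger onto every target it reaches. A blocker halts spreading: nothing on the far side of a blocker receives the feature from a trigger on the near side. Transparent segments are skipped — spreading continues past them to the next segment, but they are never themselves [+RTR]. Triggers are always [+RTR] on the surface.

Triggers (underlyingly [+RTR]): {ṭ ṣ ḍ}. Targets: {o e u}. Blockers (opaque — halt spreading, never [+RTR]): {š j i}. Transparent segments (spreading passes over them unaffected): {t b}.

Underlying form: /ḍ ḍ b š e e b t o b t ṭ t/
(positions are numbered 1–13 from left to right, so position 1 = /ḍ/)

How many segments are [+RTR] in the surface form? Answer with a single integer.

6

From /ḍ/ at 1 rightward: 2 /ḍ/ is itself a trigger — this domain ends here.
From /ḍ/ at 1 leftward: word edge.
From /ḍ/ at 2 rightward: 3 /b/ transparent; 4 /š/ blocks.
From /ḍ/ at 2 leftward: 1 /ḍ/ is itself a trigger — this domain ends here.
From /ṭ/ at 12 rightward: 13 /t/ transparent; word edge.
From /ṭ/ at 12 leftward: 11 /t/ transparent; 10 /b/ transparent; 9 /o/ → [+RTR]; 8 /t/ transparent; 7 /b/ transparent; 6 /e/ → [+RTR]; 5 /e/ → [+RTR]; 4 /š/ blocks.
[+RTR] positions on the surface: 1 2 5 6 9 12.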